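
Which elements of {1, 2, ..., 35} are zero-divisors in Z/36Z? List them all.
An element a ∈ Z/36Z (with a ≠ 0) is a zero-divisor iff gcd(a, 36) > 1 (because a is a unit precisely when gcd(a, n) = 1, and in Z/nZ every nonzero, non-unit element is a zero-divisor). Scan a = 1, ..., 35 and keep those with gcd(a, 36) > 1:
  gcd(2, 36) = 2, gcd(3, 36) = 3, gcd(4, 36) = 4, gcd(6, 36) = 6, gcd(8, 36) = 4, gcd(9, 36) = 9, gcd(10, 36) = 2, gcd(12, 36) = 12, gcd(14, 36) = 2, gcd(15, 36) = 3, gcd(16, 36) = 4, gcd(18, 36) = 18, gcd(20, 36) = 4, gcd(21, 36) = 3, gcd(22, 36) = 2, gcd(24, 36) = 12, gcd(26, 36) = 2, gcd(27, 36) = 9, gcd(28, 36) = 4, gcd(30, 36) = 6, gcd(32, 36) = 4, gcd(33, 36) = 3, gcd(34, 36) = 2.
All other a ∈ {1, ..., 35} have gcd(a, 36) = 1 and are units. So the nonzero zero-divisors are exactly the 23 values of a appearing in this scan.

Final answer: nonzero zero-divisors of Z/36Z = {2, 3, 4, 6, 8, 9, 10, 12, 14, 15, 16, 18, 20, 21, 22, 24, 26, 27, 28, 30, 32, 33, 34}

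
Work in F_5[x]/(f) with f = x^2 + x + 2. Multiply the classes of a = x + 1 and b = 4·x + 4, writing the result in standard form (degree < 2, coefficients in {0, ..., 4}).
a · b ≡ 4·x + 1 (mod f(x))

Multiply as integer polynomials: a · b = 4·x^2 + 8·x + 4. Reducing coefficients mod 5: a · b ≡ 4·x^2 + 3·x + 4. Now divide by f(x) = x^2 + x + 2 in F_5[x], eliminating the leading term at each step:
  leading term 4·x^2: subtract (4)·f(x) = 4·x^2 + 4·x + 3, leaving 4·x + 1 (coefficients mod 5)
The degree is now < 2, so this is the remainder. Hence a · b ≡ 4·x + 1 in F_5[x]/(f).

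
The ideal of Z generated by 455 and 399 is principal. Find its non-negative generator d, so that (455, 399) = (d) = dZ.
In the PID Z, (a, b) is generated by gcd(a, b). Compute gcd(455, 399) with the extended Euclidean algorithm, tracking rows (r, s, t) with s·455 + t·399 = r:
  row A: (455, 1, 0)   [1·455 + 0·399 = 455]
  row B: (399, 0, 1)   [0·455 + 1·399 = 399]
  455 = 1·399 + 56   → row C = row A − 1·row B = (56, 1, −1)   [check: 1·455 − 1·399 = 56]
  399 = 7·56 + 7   → row D = row B − 7·row C = (7, −7, 8)   [check: −7·455 + 8·399 = 7]
  56 = 8·7 + 0   → remainder 0, stop. gcd = 7 (last nonzero row D).
So gcd(455, 399) = 7, with Bézout identity −7·455 + 8·399 = 7. Containment (⊇): the Bézout identity exhibits 7 as an element of (455, 399), giving (7) ⊆ (455, 399). Containment (⊆): since 7 | 455 and 7 | 399 (455 = 7·65, 399 = 7·57), every Z-linear combination of 455 and 399 is divisible by 7, so (455, 399) ⊆ (7). Therefore (455, 399) = (7), d = 7.

Final answer: (455, 399) = (7); d = 7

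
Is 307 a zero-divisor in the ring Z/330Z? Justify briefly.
NO

gcd(307, 330) = 1, so 307 is a unit in Z/330Z (it has a multiplicative inverse). A unit cannot be a zero-divisor: if 307·b ≡ 0 then multiplying both sides by 307^(−1) gives b ≡ 0. So 307 is not a zero-divisor.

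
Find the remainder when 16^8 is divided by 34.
Use repeated squaring. Binary(8) = 1000. Walk through the bits of the exponent 8 left-to-right: at each bit after the leading one, square the running value, then multiply by 16 if the bit is 1 (always reducing mod 34):
  bit 1 = 1 (leading): start with 16.
  bit 2 = 0: square 16^2 = 256 ≡ 18 (mod 34).
  bit 3 = 0: square 18^2 = 324 ≡ 18 (mod 34).
  bit 4 = 0: square 18^2 = 324 ≡ 18 (mod 34).
Final value: 16^8 ≡ 18 (mod 34).

Final answer: 18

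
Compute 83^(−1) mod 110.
Apply the extended Euclidean algorithm to (110, 83), tracking rows (r, s, t) with s·110 + t·83 = r. Each division r_prev = q·r_cur + r_new produces the new row as (previous row) − q·(current row):
  row A: (110, 1, 0)   [1·110 + 0·83 = 110]
  row B: (83, 0, 1)   [0·110 + 1·83 = 83]
  110 = 1·83 + 27   → row C = row A − 1·row B = (27, 1, −1)   [check: 1·110 − 1·83 = 27]
  83 = 3·27 + 2   → row D = row B − 3·row C = (2, −3, 4)   [check: −3·110 + 4·83 = 2]
  27 = 13·2 + 1   → row E = row C − 13·row D = (1, 40, −53)   [check: 40·110 − 53·83 = 1]
  2 = 2·1 + 0   → remainder 0, stop. gcd = 1 (last nonzero row E).
The gcd is 1, so 83 is invertible mod 110. The last nonzero row gives 40·110 − 53·83 = 1, so t = −53. So 83^(−1) ≡ −53 ≡ 57 (mod 110). Verify: 83 · 57 = 4731 ≡ 1 (mod 110). ✓

Final answer: 83^(−1) ≡ 57 (mod 110)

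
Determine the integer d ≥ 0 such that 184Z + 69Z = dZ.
(184, 69) = (23); d = 23

In the PID Z, (a, b) is generated by gcd(a, b). Compute gcd(184, 69) with the extended Euclidean algorithm, tracking rows (r, s, t) with s·184 + t·69 = r:
  row A: (184, 1, 0)   [1·184 + 0·69 = 184]
  row B: (69, 0, 1)   [0·184 + 1·69 = 69]
  184 = 2·69 + 46   → row C = row A − 2·row B = (46, 1, −2)   [check: 1·184 − 2·69 = 46]
  69 = 1·46 + 23   → row D = row B − 1·row C = (23, −1, 3)   [check: −1·184 + 3·69 = 23]
  46 = 2·23 + 0   → remainder 0, stop. gcd = 23 (last nonzero row D).
So gcd(184, 69) = 23, with Bézout identity −1·184 + 3·69 = 23. Containment (⊇): the Bézout identity exhibits 23 as an element of (184, 69), giving (23) ⊆ (184, 69). Containment (⊆): since 23 | 184 and 23 | 69 (184 = 23·8, 69 = 23·3), every Z-linear combination of 184 and 69 is divisible by 23, so (184, 69) ⊆ (23). Therefore (184, 69) = (23), d = 23.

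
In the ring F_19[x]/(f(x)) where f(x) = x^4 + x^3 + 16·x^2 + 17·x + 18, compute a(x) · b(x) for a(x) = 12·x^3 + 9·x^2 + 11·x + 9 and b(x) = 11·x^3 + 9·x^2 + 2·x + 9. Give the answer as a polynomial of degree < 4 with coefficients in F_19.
Multiply as integer polynomials: a · b = 132·x^6 + 207·x^5 + 226·x^4 + 324·x^3 + 184·x^2 + 117·x + 81. Reducing coefficients mod 19: a · b ≡ 18·x^6 + 17·x^5 + 17·x^4 + x^3 + 13·x^2 + 3·x + 5. Now divide by f(x) = x^4 + x^3 + 16·x^2 + 17·x + 18 in F_19[x], eliminating the leading term at each step:
  leading term 18·x^6: subtract (18·x^2)·f(x) = 18·x^6 + 18·x^5 + 3·x^4 + 2·x^3 + x^2, leaving 18·x^5 + 14·x^4 + 18·x^3 + 12·x^2 + 3·x + 5 (coefficients mod 19)
  leading term 18·x^5: subtract (18·x)·f(x) = 18·x^5 + 18·x^4 + 3·x^3 + 2·x^2 + x, leaving 15·x^4 + 15·x^3 + 10·x^2 + 2·x + 5 (coefficients mod 19)
  leading term 15·x^4: subtract (15)·f(x) = 15·x^4 + 15·x^3 + 12·x^2 + 8·x + 4, leaving 17·x^2 + 13·x + 1 (coefficients mod 19)
The degree is now < 4, so this is the remainder. Hence a · b ≡ 17·x^2 + 13·x + 1 in F_19[x]/(f).

Final answer: a · b ≡ 17·x^2 + 13·x + 1 (mod f(x))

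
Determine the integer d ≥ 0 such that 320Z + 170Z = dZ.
In the PID Z, (a, b) is generated by gcd(a, b). Compute gcd(320, 170) with the extended Euclidean algorithm, tracking rows (r, s, t) with s·320 + t·170 = r:
  row A: (320, 1, 0)   [1·320 + 0·170 = 320]
  row B: (170, 0, 1)   [0·320 + 1·170 = 170]
  320 = 1·170 + 150   → row C = row A − 1·row B = (150, 1, −1)   [check: 1·320 − 1·170 = 150]
  170 = 1·150 + 20   → row D = row B − 1·row C = (20, −1, 2)   [check: −1·320 + 2·170 = 20]
  150 = 7·20 + 10   → row E = row C − 7·row D = (10, 8, −15)   [check: 8·320 − 15·170 = 10]
  20 = 2·10 + 0   → remainder 0, stop. gcd = 10 (last nonzero row E).
So gcd(320, 170) = 10, with Bézout identity 8·320 − 15·170 = 10. Containment (⊇): the Bézout identity exhibits 10 as an element of (320, 170), giving (10) ⊆ (320, 170). Containment (⊆): since 10 | 320 and 10 | 170 (320 = 10·32, 170 = 10·17), every Z-linear combination of 320 and 170 is divisible by 10, so (320, 170) ⊆ (10). Therefore (320, 170) = (10), d = 10.

Final answer: (320, 170) = (10); d = 10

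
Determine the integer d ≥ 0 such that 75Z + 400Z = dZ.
In the PID Z, (a, b) is generated by gcd(a, b). Compute gcd(400, 75) with the extended Euclidean algorithm, tracking rows (r, s, t) with s·400 + t·75 = r:
  row A: (400, 1, 0)   [1·400 + 0·75 = 400]
  row B: (75, 0, 1)   [0·400 + 1·75 = 75]
  400 = 5·75 + 25   → row C = row A − 5·row B = (25, 1, −5)   [check: 1·400 − 5·75 = 25]
  75 = 3·25 + 0   → remainder 0, stop. gcd = 25 (last nonzero row C).
So gcd(75, 400) = 25, with Bézout identity 1·400 − 5·75 = 25. Containment (⊇): the Bézout identity exhibits 25 as an element of (75, 400), giving (25) ⊆ (75, 400). Containment (⊆): since 25 | 75 and 25 | 400 (75 = 25·3, 400 = 25·16), every Z-linear combination of 75 and 400 is divisible by 25, so (75, 400) ⊆ (25). Therefore (75, 400) = (25), d = 25.

Final answer: (75, 400) = (25); d = 25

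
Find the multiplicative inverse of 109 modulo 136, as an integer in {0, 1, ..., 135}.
109^(−1) ≡ 5 (mod 136)

Apply the extended Euclidean algorithm to (136, 109), tracking rows (r, s, t) with s·136 + t·109 = r. Each division r_prev = q·r_cur + r_new produces the new row as (previous row) − q·(current row):
  row A: (136, 1, 0)   [1·136 + 0·109 = 136]
  row B: (109, 0, 1)   [0·136 + 1·109 = 109]
  136 = 1·109 + 27   → row C = row A − 1·row B = (27, 1, −1)   [check: 1·136 − 1·109 = 27]
  109 = 4·27 + 1   → row D = row B − 4·row C = (1, −4, 5)   [check: −4·136 + 5·109 = 1]
  27 = 27·1 + 0   → remainder 0, stop. gcd = 1 (last nonzero row D).
The gcd is 1, so 109 is invertible mod 136. The last nonzero row gives −4·136 + 5·109 = 1, so t = 5. So 109^(−1) ≡ 5 (mod 136). Verify: 109 · 5 = 545 ≡ 1 (mod 136). ✓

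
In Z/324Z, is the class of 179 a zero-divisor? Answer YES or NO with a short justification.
NO

gcd(179, 324) = 1, so 179 is a unit in Z/324Z (it has a multiplicative inverse). A unit cannot be a zero-divisor: if 179·b ≡ 0 then multiplying both sides by 179^(−1) gives b ≡ 0. So 179 is not a zero-divisor.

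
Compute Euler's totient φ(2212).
φ is multiplicative, with φ(p^e) = p^e − p^(e−1). Factorise 2212 = 2^2 · 7 · 79. Then
  φ(2212) = (2^2 − 2^1) · (7 − 1) · (79 − 1) = 2 · 6 · 78 = 936.

Final answer: φ(2212) = 936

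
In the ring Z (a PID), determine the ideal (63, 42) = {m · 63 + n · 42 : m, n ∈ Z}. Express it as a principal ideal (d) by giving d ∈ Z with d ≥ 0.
In the PID Z, (a, b) is generated by gcd(a, b). Compute gcd(63, 42) with the extended Euclidean algorithm, tracking rows (r, s, t) with s·63 + t·42 = r:
  row A: (63, 1, 0)   [1·63 + 0·42 = 63]
  row B: (42, 0, 1)   [0·63 + 1·42 = 42]
  63 = 1·42 + 21   → row C = row A − 1·row B = (21, 1, −1)   [check: 1·63 − 1·42 = 21]
  42 = 2·21 + 0   → remainder 0, stop. gcd = 21 (last nonzero row C).
So gcd(63, 42) = 21, with Bézout identity 1·63 − 1·42 = 21. Containment (⊇): the Bézout identity exhibits 21 as an element of (63, 42), giving (21) ⊆ (63, 42). Containment (⊆): since 21 | 63 and 21 | 42 (63 = 21·3, 42 = 21·2), every Z-linear combination of 63 and 42 is divisible by 21, so (63, 42) ⊆ (21). Therefore (63, 42) = (21), d = 21.

Final answer: (63, 42) = (21); d = 21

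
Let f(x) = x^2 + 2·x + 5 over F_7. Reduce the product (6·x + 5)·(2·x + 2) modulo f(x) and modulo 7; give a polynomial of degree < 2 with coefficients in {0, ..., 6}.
Multiply as integer polynomials: a · b = 12·x^2 + 22·x + 10. Reducing coefficients mod 7: a · b ≡ 5·x^2 + x + 3. Now divide by f(x) = x^2 + 2·x + 5 in F_7[x], eliminating the leading term at each step:
  leading term 5·x^2: subtract (5)·f(x) = 5·x^2 + 3·x + 4, leaving 5·x + 6 (coefficients mod 7)
The degree is now < 2, so this is the remainder. Hence a · b ≡ 5·x + 6 in F_7[x]/(f).

Final answer: a · b ≡ 5·x + 6 (mod f(x))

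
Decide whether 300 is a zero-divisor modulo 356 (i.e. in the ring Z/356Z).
gcd(300, 356) = 4 > 1, so 300 is not a unit in Z/356Z. In Z/nZ every nonzero non-unit is a zero-divisor: explicitly, take b = 356/gcd = 89 ≠ 0 (mod 356); then 300·89 = 26700 = 75·356, i.e. 300·89 ≡ 0 (mod 356). So 300 is a zero-divisor.

Final answer: YES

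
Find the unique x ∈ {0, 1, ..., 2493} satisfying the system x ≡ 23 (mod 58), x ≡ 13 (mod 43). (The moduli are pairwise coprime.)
x ≡ 1647 (mod 2494); the representative in [0, 2494) is 1647

The moduli 58, 43 are pairwise coprime, so by the CRT there is a unique solution mod 58·43 = 2494.
Solve by successive substitution. Start with x ≡ 23 (mod 58).
  Combine with x ≡ 13 (mod 43): write x = 23 + 58·t and require 23 + 58·t ≡ 13 (mod 43), i.e. 58·t ≡ 13 − 23 ≡ 33 (mod 43). Since 58^(−1) ≡ 23 (mod 43) (58 ≡ 15 (mod 43)), t ≡ 23·33 ≡ 28 (mod 43). So x ≡ 23 + 58·28 = 1647 (mod 2494).
Unique solution in [0, 2494): x = 1647.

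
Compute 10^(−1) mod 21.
Apply the extended Euclidean algorithm to (21, 10), tracking rows (r, s, t) with s·21 + t·10 = r. Each division r_prev = q·r_cur + r_new produces the new row as (previous row) − q·(current row):
  row A: (21, 1, 0)   [1·21 + 0·10 = 21]
  row B: (10, 0, 1)   [0·21 + 1·10 = 10]
  21 = 2·10 + 1   → row C = row A − 2·row B = (1, 1, −2)   [check: 1·21 − 2·10 = 1]
  10 = 10·1 + 0   → remainder 0, stop. gcd = 1 (last nonzero row C).
The gcd is 1, so 10 is invertible mod 21. The last nonzero row gives 1·21 − 2·10 = 1, so t = −2. So 10^(−1) ≡ −2 ≡ 19 (mod 21). Verify: 10 · 19 = 190 ≡ 1 (mod 21). ✓

Final answer: 10^(−1) ≡ 19 (mod 21)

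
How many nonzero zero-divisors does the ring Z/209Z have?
In Z/209Z each nonzero element is either a unit (gcd with 209 is 1) or a zero-divisor (gcd > 1). The number of units is φ(209): factorise 209 = 11 · 19, so φ(209) = (11 − 1) · (19 − 1) = 10 · 18 = 180. The nonzero elements number 209 − 1 = 208. Hence the nonzero zero-divisors number 208 − 180 = 28.

Final answer: Z/209Z has 28 nonzero zero-divisors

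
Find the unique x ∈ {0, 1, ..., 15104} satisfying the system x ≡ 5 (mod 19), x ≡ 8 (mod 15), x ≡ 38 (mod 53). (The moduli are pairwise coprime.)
The moduli 19, 15, 53 are pairwise coprime, so by the CRT there is a unique solution mod 19·15·53 = 15105.
Solve by successive substitution. Start with x ≡ 5 (mod 19).
  Combine with x ≡ 8 (mod 15): write x = 5 + 19·t and require 5 + 19·t ≡ 8 (mod 15), i.e. 19·t ≡ 8 − 5 ≡ 3 (mod 15). Since 19^(−1) ≡ 4 (mod 15) (19 ≡ 4 (mod 15)), t ≡ 4·3 ≡ 12 (mod 15). So x ≡ 5 + 19·12 = 233 (mod 285).
  Combine with x ≡ 38 (mod 53): write x = 233 + 285·t and require 233 + 285·t ≡ 38 (mod 53), i.e. 285·t ≡ 38 − 233 ≡ 17 (mod 53). Since 285^(−1) ≡ 8 (mod 53) (285 ≡ 20 (mod 53)), t ≡ 8·17 ≡ 30 (mod 53). So x ≡ 233 + 285·30 = 8783 (mod 15105).
Unique solution in [0, 15105): x = 8783.

Final answer: x ≡ 8783 (mod 15105); the representative in [0, 15105) is 8783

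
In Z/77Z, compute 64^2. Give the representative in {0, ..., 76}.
Use repeated squaring. Binary(2) = 10. Walk through the bits of the exponent 2 left-to-right: at each bit after the leading one, square the running value, then multiply by 64 if the bit is 1 (always reducing mod 77):
  bit 1 = 1 (leading): start with 64.
  bit 2 = 0: square 64^2 = 4096 ≡ 15 (mod 77).
Final value: 64^2 ≡ 15 (mod 77).

Final answer: 15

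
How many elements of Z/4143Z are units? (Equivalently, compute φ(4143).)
Z/4143Z has φ(4143) = 2760 units

An element a ∈ Z/4143Z is a unit iff gcd(a, 4143) = 1, so the number of units is φ(4143). φ is multiplicative, with φ(p^e) = p^e − p^(e−1). Factorise 4143 = 3 · 1381. Then
  φ(4143) = (3 − 1) · (1381 − 1) = 2 · 1380 = 2760.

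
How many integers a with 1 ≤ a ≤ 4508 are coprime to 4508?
1848

The number of a ∈ {1, ..., 4508} with gcd(a, 4508) = 1 is by definition Euler's totient φ(4508). φ is multiplicative, with φ(p^e) = p^e − p^(e−1). Factorise 4508 = 2^2 · 7^2 · 23. Then
  φ(4508) = (2^2 − 2^1) · (7^2 − 7^1) · (23 − 1) = 2 · 42 · 22 = 1848.
So there are 1848 such integers.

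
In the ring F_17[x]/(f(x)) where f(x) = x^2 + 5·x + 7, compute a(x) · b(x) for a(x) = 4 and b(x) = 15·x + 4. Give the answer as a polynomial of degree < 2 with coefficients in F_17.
Multiply as integer polynomials: a · b = 60·x + 16. Reducing coefficients mod 17: a · b ≡ 9·x + 16. This already has degree < 2, so no reduction by f is needed. Hence a · b ≡ 9·x + 16 in F_17[x]/(f).

Final answer: a · b ≡ 9·x + 16 (mod f(x))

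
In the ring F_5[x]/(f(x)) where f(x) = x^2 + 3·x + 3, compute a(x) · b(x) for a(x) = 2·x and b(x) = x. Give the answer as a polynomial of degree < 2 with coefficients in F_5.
a · b ≡ 4·x + 4 (mod f(x))

Multiply as integer polynomials: a · b = 2·x^2. Reducing coefficients mod 5: a · b ≡ 2·x^2. Now divide by f(x) = x^2 + 3·x + 3 in F_5[x], eliminating the leading term at each step:
  leading term 2·x^2: subtract (2)·f(x) = 2·x^2 + x + 1, leaving 4·x + 4 (coefficients mod 5)
The degree is now < 2, so this is the remainder. Hence a · b ≡ 4·x + 4 in F_5[x]/(f).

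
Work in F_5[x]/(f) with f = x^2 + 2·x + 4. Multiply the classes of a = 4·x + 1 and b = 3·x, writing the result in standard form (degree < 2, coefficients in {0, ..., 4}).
Multiply as integer polynomials: a · b = 12·x^2 + 3·x. Reducing coefficients mod 5: a · b ≡ 2·x^2 + 3·x. Now divide by f(x) = x^2 + 2·x + 4 in F_5[x], eliminating the leading term at each step:
  leading term 2·x^2: subtract (2)·f(x) = 2·x^2 + 4·x + 3, leaving 4·x + 2 (coefficients mod 5)
The degree is now < 2, so this is the remainder. Hence a · b ≡ 4·x + 2 in F_5[x]/(f).

Final answer: a · b ≡ 4·x + 2 (mod f(x))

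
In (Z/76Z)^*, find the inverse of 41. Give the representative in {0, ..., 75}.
41^(−1) ≡ 13 (mod 76)

Apply the extended Euclidean algorithm to (76, 41), tracking rows (r, s, t) with s·76 + t·41 = r. Each division r_prev = q·r_cur + r_new produces the new row as (previous row) − q·(current row):
  row A: (76, 1, 0)   [1·76 + 0·41 = 76]
  row B: (41, 0, 1)   [0·76 + 1·41 = 41]
  76 = 1·41 + 35   → row C = row A − 1·row B = (35, 1, −1)   [check: 1·76 − 1·41 = 35]
  41 = 1·35 + 6   → row D = row B − 1·row C = (6, −1, 2)   [check: −1·76 + 2·41 = 6]
  35 = 5·6 + 5   → row E = row C − 5·row D = (5, 6, −11)   [check: 6·76 − 11·41 = 5]
  6 = 1·5 + 1   → row F = row D − 1·row E = (1, −7, 13)   [check: −7·76 + 13·41 = 1]
  5 = 5·1 + 0   → remainder 0, stop. gcd = 1 (last nonzero row F).
The gcd is 1, so 41 is invertible mod 76. The last nonzero row gives −7·76 + 13·41 = 1, so t = 13. So 41^(−1) ≡ 13 (mod 76). Verify: 41 · 13 = 533 ≡ 1 (mod 76). ✓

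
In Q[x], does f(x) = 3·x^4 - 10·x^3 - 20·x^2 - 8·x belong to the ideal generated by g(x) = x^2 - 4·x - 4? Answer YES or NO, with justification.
In Q[x] the ideal (g) consists of all multiples of g, so f ∈ (g) iff g | f, i.e. iff the remainder of f on division by g is 0. Divide f by g (g is monic, so eliminate the leading term of the running remainder at each step):
  leading term 3·x^4: subtract (3·x^2)·g(x) = 3·x^4 - 12·x^3 - 12·x^2, leaving 2·x^3 - 8·x^2 - 8·x
  leading term 2·x^3: subtract (2·x)·g(x) = 2·x^3 - 8·x^2 - 8·x, leaving 0
The remainder is 0, so f(x) = g(x) · h(x) with h(x) = 3·x^2 + 2·x. Hence g | f, i.e. f ∈ (g).

Final answer: YES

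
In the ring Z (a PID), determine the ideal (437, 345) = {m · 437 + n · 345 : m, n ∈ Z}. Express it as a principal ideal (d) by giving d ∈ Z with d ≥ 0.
In the PID Z, (a, b) is generated by gcd(a, b). Compute gcd(437, 345) with the extended Euclidean algorithm, tracking rows (r, s, t) with s·437 + t·345 = r:
  row A: (437, 1, 0)   [1·437 + 0·345 = 437]
  row B: (345, 0, 1)   [0·437 + 1·345 = 345]
  437 = 1·345 + 92   → row C = row A − 1·row B = (92, 1, −1)   [check: 1·437 − 1·345 = 92]
  345 = 3·92 + 69   → row D = row B − 3·row C = (69, −3, 4)   [check: −3·437 + 4·345 = 69]
  92 = 1·69 + 23   → row E = row C − 1·row D = (23, 4, −5)   [check: 4·437 − 5·345 = 23]
  69 = 3·23 + 0   → remainder 0, stop. gcd = 23 (last nonzero row E).
So gcd(437, 345) = 23, with Bézout identity 4·437 − 5·345 = 23. Containment (⊇): the Bézout identity exhibits 23 as an element of (437, 345), giving (23) ⊆ (437, 345). Containment (⊆): since 23 | 437 and 23 | 345 (437 = 23·19, 345 = 23·15), every Z-linear combination of 437 and 345 is divisible by 23, so (437, 345) ⊆ (23). Therefore (437, 345) = (23), d = 23.

Final answer: (437, 345) = (23); d = 23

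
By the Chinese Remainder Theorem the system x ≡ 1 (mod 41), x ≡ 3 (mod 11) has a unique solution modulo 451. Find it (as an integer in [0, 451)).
The moduli 41, 11 are pairwise coprime, so by the CRT there is a unique solution mod 41·11 = 451.
Solve by successive substitution. Start with x ≡ 1 (mod 41).
  Combine with x ≡ 3 (mod 11): write x = 1 + 41·t and require 1 + 41·t ≡ 3 (mod 11), i.e. 41·t ≡ 3 − 1 ≡ 2 (mod 11). Since 41^(−1) ≡ 7 (mod 11) (41 ≡ 8 (mod 11)), t ≡ 7·2 ≡ 3 (mod 11). So x ≡ 1 + 41·3 = 124 (mod 451).
Unique solution in [0, 451): x = 124.

Final answer: x ≡ 124 (mod 451); the representative in [0, 451) is 124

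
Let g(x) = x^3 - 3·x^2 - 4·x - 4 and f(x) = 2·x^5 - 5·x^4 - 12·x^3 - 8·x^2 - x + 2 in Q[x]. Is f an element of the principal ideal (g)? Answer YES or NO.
In Q[x] the ideal (g) consists of all multiples of g, so f ∈ (g) iff g | f, i.e. iff the remainder of f on division by g is 0. Divide f by g (g is monic, so eliminate the leading term of the running remainder at each step):
  leading term 2·x^5: subtract (2·x^2)·g(x) = 2·x^5 - 6·x^4 - 8·x^3 - 8·x^2, leaving x^4 - 4·x^3 - x + 2
  leading term x^4: subtract (x)·g(x) = x^4 - 3·x^3 - 4·x^2 - 4·x, leaving -x^3 + 4·x^2 + 3·x + 2
  leading term -x^3: subtract (-1)·g(x) = -x^3 + 3·x^2 + 4·x + 4, leaving x^2 - x - 2
The remainder r(x) = x^2 - x - 2 ≠ 0 (and deg r < deg g), so g ∤ f, i.e. f ∉ (g).

Final answer: NO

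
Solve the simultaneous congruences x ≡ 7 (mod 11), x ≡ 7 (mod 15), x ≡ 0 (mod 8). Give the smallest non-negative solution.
The moduli 11, 15, 8 are pairwise coprime, so by the CRT there is a unique solution mod 11·15·8 = 1320.
Solve by successive substitution. Start with x ≡ 7 (mod 11).
  Combine with x ≡ 7 (mod 15): write x = 7 + 11·t and require 7 + 11·t ≡ 7 (mod 15), i.e. 11·t ≡ 7 − 7 ≡ 0 (mod 15). Since 11^(−1) ≡ 11 (mod 15), t ≡ 11·0 ≡ 0 (mod 15). So x ≡ 7 + 11·0 = 7 (mod 165).
  Combine with x ≡ 0 (mod 8): write x = 7 + 165·t and require 7 + 165·t ≡ 0 (mod 8), i.e. 165·t ≡ 0 − 7 ≡ 1 (mod 8). Since 165^(−1) ≡ 5 (mod 8) (165 ≡ 5 (mod 8)), t ≡ 5·1 ≡ 5 (mod 8). So x ≡ 7 + 165·5 = 832 (mod 1320).
Unique solution in [0, 1320): x = 832.

Final answer: x ≡ 832 (mod 1320); the representative in [0, 1320) is 832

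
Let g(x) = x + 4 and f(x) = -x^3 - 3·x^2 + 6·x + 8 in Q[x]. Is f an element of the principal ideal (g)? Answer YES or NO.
YES

In Q[x] the ideal (g) consists of all multiples of g, so f ∈ (g) iff g | f, i.e. iff the remainder of f on division by g is 0. Divide f by g (g is monic, so eliminate the leading term of the running remainder at each step):
  leading term -x^3: subtract (-x^2)·g(x) = -x^3 - 4·x^2, leaving x^2 + 6·x + 8
  leading term x^2: subtract (x)·g(x) = x^2 + 4·x, leaving 2·x + 8
  leading term 2·x: subtract (2)·g(x) = 2·x + 8, leaving 0
The remainder is 0, so f(x) = g(x) · h(x) with h(x) = -x^2 + x + 2. Hence g | f, i.e. f ∈ (g).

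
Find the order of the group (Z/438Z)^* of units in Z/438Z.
|(Z/438Z)^*| = 144

(Z/438Z)^* consists of the classes a with gcd(a, 438) = 1, so its order is φ(438). φ is multiplicative, with φ(p^e) = p^e − p^(e−1). Factorise 438 = 2 · 3 · 73. Then
  φ(438) = (2 − 1) · (3 − 1) · (73 − 1) = 1 · 2 · 72 = 144.
Thus |(Z/438Z)^*| = 144.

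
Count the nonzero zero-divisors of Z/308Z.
In Z/308Z each nonzero element is either a unit (gcd with 308 is 1) or a zero-divisor (gcd > 1). The number of units is φ(308): factorise 308 = 2^2 · 7 · 11, so φ(308) = (2^2 − 2^1) · (7 − 1) · (11 − 1) = 2 · 6 · 10 = 120. The nonzero elements number 308 − 1 = 307. Hence the nonzero zero-divisors number 307 − 120 = 187.

Final answer: Z/308Z has 187 nonzero zero-divisors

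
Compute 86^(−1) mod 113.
86^(−1) ≡ 46 (mod 113)

Apply the extended Euclidean algorithm to (113, 86), tracking rows (r, s, t) with s·113 + t·86 = r. Each division r_prev = q·r_cur + r_new produces the new row as (previous row) − q·(current row):
  row A: (113, 1, 0)   [1·113 + 0·86 = 113]
  row B: (86, 0, 1)   [0·113 + 1·86 = 86]
  113 = 1·86 + 27   → row C = row A − 1·row B = (27, 1, −1)   [check: 1·113 − 1·86 = 27]
  86 = 3·27 + 5   → row D = row B − 3·row C = (5, −3, 4)   [check: −3·113 + 4·86 = 5]
  27 = 5·5 + 2   → row E = row C − 5·row D = (2, 16, −21)   [check: 16·113 − 21·86 = 2]
  5 = 2·2 + 1   → row F = row D − 2·row E = (1, −35, 46)   [check: −35·113 + 46·86 = 1]
  2 = 2·1 + 0   → remainder 0, stop. gcd = 1 (last nonzero row F).
The gcd is 1, so 86 is invertible mod 113. The last nonzero row gives −35·113 + 46·86 = 1, so t = 46. So 86^(−1) ≡ 46 (mod 113). Verify: 86 · 46 = 3956 ≡ 1 (mod 113). ✓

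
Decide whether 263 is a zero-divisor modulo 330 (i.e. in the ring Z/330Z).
gcd(263, 330) = 1, so 263 is a unit in Z/330Z (it has a multiplicative inverse). A unit cannot be a zero-divisor: if 263·b ≡ 0 then multiplying both sides by 263^(−1) gives b ≡ 0. So 263 is not a zero-divisor.

Final answer: NO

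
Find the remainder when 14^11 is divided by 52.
40

Use repeated squaring. Binary(11) = 1011. Walk through the bits of the exponent 11 left-to-right: at each bit after the leading one, square the running value, then multiply by 14 if the bit is 1 (always reducing mod 52):
  bit 1 = 1 (leading): start with 14.
  bit 2 = 0: square 14^2 = 196 ≡ 40 (mod 52).
  bit 3 = 1: square 40^2 = 1600 ≡ 40; bit is 1, so multiply 40·14 = 560 ≡ 40 (mod 52).
  bit 4 = 1: square 40^2 = 1600 ≡ 40; bit is 1, so multiply 40·14 = 560 ≡ 40 (mod 52).
Final value: 14^11 ≡ 40 (mod 52).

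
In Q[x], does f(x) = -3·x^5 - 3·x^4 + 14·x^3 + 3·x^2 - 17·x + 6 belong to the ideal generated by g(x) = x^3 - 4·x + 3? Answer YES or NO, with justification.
In Q[x] the ideal (g) consists of all multiples of g, so f ∈ (g) iff g | f, i.e. iff the remainder of f on division by g is 0. Divide f by g (g is monic, so eliminate the leading term of the running remainder at each step):
  leading term -3·x^5: subtract (-3·x^2)·g(x) = -3·x^5 + 12·x^3 - 9·x^2, leaving -3·x^4 + 2·x^3 + 12·x^2 - 17·x + 6
  leading term -3·x^4: subtract (-3·x)·g(x) = -3·x^4 + 12·x^2 - 9·x, leaving 2·x^3 - 8·x + 6
  leading term 2·x^3: subtract (2)·g(x) = 2·x^3 - 8·x + 6, leaving 0
The remainder is 0, so f(x) = g(x) · h(x) with h(x) = -3·x^2 - 3·x + 2. Hence g | f, i.e. f ∈ (g).

Final answer: YES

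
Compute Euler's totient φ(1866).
φ(1866) = 620

φ is multiplicative, with φ(p^e) = p^e − p^(e−1). Factorise 1866 = 2 · 3 · 311. Then
  φ(1866) = (2 − 1) · (3 − 1) · (311 − 1) = 1 · 2 · 310 = 620.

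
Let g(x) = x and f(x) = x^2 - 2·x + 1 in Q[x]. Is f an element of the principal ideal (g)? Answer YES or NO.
In Q[x] the ideal (g) consists of all multiples of g, so f ∈ (g) iff g | f, i.e. iff the remainder of f on division by g is 0. Divide f by g (g is monic, so eliminate the leading term of the running remainder at each step):
  leading term x^2: subtract (x)·g(x) = x^2, leaving 1 - 2·x
  leading term -2·x: subtract (-2)·g(x) = -2·x, leaving 1
The remainder r(x) = 1 ≠ 0 (and deg r < deg g), so g ∤ f, i.e. f ∉ (g).

Final answer: NO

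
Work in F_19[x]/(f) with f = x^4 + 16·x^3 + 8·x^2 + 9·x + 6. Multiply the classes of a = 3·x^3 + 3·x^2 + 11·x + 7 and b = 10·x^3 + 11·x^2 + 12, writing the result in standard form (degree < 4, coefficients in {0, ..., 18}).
a · b ≡ 9·x^3 + 11·x^2 + 3·x + 2 (mod f(x))

Multiply as integer polynomials: a · b = 30·x^6 + 63·x^5 + 143·x^4 + 227·x^3 + 113·x^2 + 132·x + 84. Reducing coefficients mod 19: a · b ≡ 11·x^6 + 6·x^5 + 10·x^4 + 18·x^3 + 18·x^2 + 18·x + 8. Now divide by f(x) = x^4 + 16·x^3 + 8·x^2 + 9·x + 6 in F_19[x], eliminating the leading term at each step:
  leading term 11·x^6: subtract (11·x^2)·f(x) = 11·x^6 + 5·x^5 + 12·x^4 + 4·x^3 + 9·x^2, leaving x^5 + 17·x^4 + 14·x^3 + 9·x^2 + 18·x + 8 (coefficients mod 19)
  leading term x^5: subtract (x)·f(x) = x^5 + 16·x^4 + 8·x^3 + 9·x^2 + 6·x, leaving x^4 + 6·x^3 + 12·x + 8 (coefficients mod 19)
  leading term x^4: subtract (1)·f(x) = x^4 + 16·x^3 + 8·x^2 + 9·x + 6, leaving 9·x^3 + 11·x^2 + 3·x + 2 (coefficients mod 19)
The degree is now < 4, so this is the remainder. Hence a · b ≡ 9·x^3 + 11·x^2 + 3·x + 2 in F_19[x]/(f).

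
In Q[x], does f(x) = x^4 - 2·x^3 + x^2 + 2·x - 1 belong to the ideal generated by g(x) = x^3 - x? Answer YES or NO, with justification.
In Q[x] the ideal (g) consists of all multiples of g, so f ∈ (g) iff g | f, i.e. iff the remainder of f on division by g is 0. Divide f by g (g is monic, so eliminate the leading term of the running remainder at each step):
  leading term x^4: subtract (x)·g(x) = x^4 - x^2, leaving -2·x^3 + 2·x^2 + 2·x - 1
  leading term -2·x^3: subtract (-2)·g(x) = -2·x^3 + 2·x, leaving 2·x^2 - 1
The remainder r(x) = 2·x^2 - 1 ≠ 0 (and deg r < deg g), so g ∤ f, i.e. f ∉ (g).

Final answer: NO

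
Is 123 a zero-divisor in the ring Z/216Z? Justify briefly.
YES

gcd(123, 216) = 3 > 1, so 123 is not a unit in Z/216Z. In Z/nZ every nonzero non-unit is a zero-divisor: explicitly, take b = 216/gcd = 72 ≠ 0 (mod 216); then 123·72 = 8856 = 41·216, i.e. 123·72 ≡ 0 (mod 216). So 123 is a zero-divisor.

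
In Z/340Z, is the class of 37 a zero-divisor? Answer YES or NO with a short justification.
gcd(37, 340) = 1, so 37 is a unit in Z/340Z (it has a multiplicative inverse). A unit cannot be a zero-divisor: if 37·b ≡ 0 then multiplying both sides by 37^(−1) gives b ≡ 0. So 37 is not a zero-divisor.

Final answer: NO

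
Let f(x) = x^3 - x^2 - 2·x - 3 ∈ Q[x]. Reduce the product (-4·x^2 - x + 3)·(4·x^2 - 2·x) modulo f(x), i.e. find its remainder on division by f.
First multiply in Q[x] without reducing: a · b = -16·x^4 + 4·x^3 + 14·x^2 - 6·x. Now divide by f(x) = x^3 - x^2 - 2·x - 3, eliminating the leading term at each step:
  leading term -16·x^4: subtract (-16·x)·f(x) = -16·x^4 + 16·x^3 + 32·x^2 + 48·x, leaving -12·x^3 - 18·x^2 - 54·x
  leading term -12·x^3: subtract (-12)·f(x) = -12·x^3 + 12·x^2 + 24·x + 36, leaving -30·x^2 - 78·x - 36
The degree is now < 3, so this is the remainder. Hence a · b ≡ -30·x^2 - 78·x - 36 in Q[x]/(f).

Final answer: a · b ≡ -30·x^2 - 78·x - 36 (mod f(x))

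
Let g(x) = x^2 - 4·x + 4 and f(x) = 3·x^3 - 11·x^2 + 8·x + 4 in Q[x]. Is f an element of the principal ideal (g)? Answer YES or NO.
YES

In Q[x] the ideal (g) consists of all multiples of g, so f ∈ (g) iff g | f, i.e. iff the remainder of f on division by g is 0. Divide f by g (g is monic, so eliminate the leading term of the running remainder at each step):
  leading term 3·x^3: subtract (3·x)·g(x) = 3·x^3 - 12·x^2 + 12·x, leaving x^2 - 4·x + 4
  leading term x^2: subtract (1)·g(x) = x^2 - 4·x + 4, leaving 0
The remainder is 0, so f(x) = g(x) · h(x) with h(x) = 3·x + 1. Hence g | f, i.e. f ∈ (g).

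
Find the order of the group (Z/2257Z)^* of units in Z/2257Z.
(Z/2257Z)^* consists of the classes a with gcd(a, 2257) = 1, so its order is φ(2257). φ is multiplicative, with φ(p^e) = p^e − p^(e−1). Factorise 2257 = 37 · 61. Then
  φ(2257) = (37 − 1) · (61 − 1) = 36 · 60 = 2160.
Thus |(Z/2257Z)^*| = 2160.

Final answer: |(Z/2257Z)^*| = 2160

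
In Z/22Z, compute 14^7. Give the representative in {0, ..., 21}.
20

Use repeated squaring. Binary(7) = 111. Walk through the bits of the exponent 7 left-to-right: at each bit after the leading one, square the running value, then multiply by 14 if the bit is 1 (always reducing mod 22):
  bit 1 = 1 (leading): start with 14.
  bit 2 = 1: square 14^2 = 196 ≡ 20; bit is 1, so multiply 20·14 = 280 ≡ 16 (mod 22).
  bit 3 = 1: square 16^2 = 256 ≡ 14; bit is 1, so multiply 14·14 = 196 ≡ 20 (mod 22).
Final value: 14^7 ≡ 20 (mod 22).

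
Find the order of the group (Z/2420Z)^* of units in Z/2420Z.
|(Z/2420Z)^*| = 880

(Z/2420Z)^* consists of the classes a with gcd(a, 2420) = 1, so its order is φ(2420). φ is multiplicative, with φ(p^e) = p^e − p^(e−1). Factorise 2420 = 2^2 · 5 · 11^2. Then
  φ(2420) = (2^2 − 2^1) · (5 − 1) · (11^2 − 11^1) = 2 · 4 · 110 = 880.
Thus |(Z/2420Z)^*| = 880.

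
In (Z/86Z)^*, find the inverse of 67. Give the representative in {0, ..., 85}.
67^(−1) ≡ 9 (mod 86)

Apply the extended Euclidean algorithm to (86, 67), tracking rows (r, s, t) with s·86 + t·67 = r. Each division r_prev = q·r_cur + r_new produces the new row as (previous row) − q·(current row):
  row A: (86, 1, 0)   [1·86 + 0·67 = 86]
  row B: (67, 0, 1)   [0·86 + 1·67 = 67]
  86 = 1·67 + 19   → row C = row A − 1·row B = (19, 1, −1)   [check: 1·86 − 1·67 = 19]
  67 = 3·19 + 10   → row D = row B − 3·row C = (10, −3, 4)   [check: −3·86 + 4·67 = 10]
  19 = 1·10 + 9   → row E = row C − 1·row D = (9, 4, −5)   [check: 4·86 − 5·67 = 9]
  10 = 1·9 + 1   → row F = row D − 1·row E = (1, −7, 9)   [check: −7·86 + 9·67 = 1]
  9 = 9·1 + 0   → remainder 0, stop. gcd = 1 (last nonzero row F).
The gcd is 1, so 67 is invertible mod 86. The last nonzero row gives −7·86 + 9·67 = 1, so t = 9. So 67^(−1) ≡ 9 (mod 86). Verify: 67 · 9 = 603 ≡ 1 (mod 86). ✓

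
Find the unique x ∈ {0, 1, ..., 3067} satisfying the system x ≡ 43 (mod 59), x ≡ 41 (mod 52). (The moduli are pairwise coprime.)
The moduli 59, 52 are pairwise coprime, so by the CRT there is a unique solution mod 59·52 = 3068.
Solve by successive substitution. Start with x ≡ 43 (mod 59).
  Combine with x ≡ 41 (mod 52): write x = 43 + 59·t and require 43 + 59·t ≡ 41 (mod 52), i.e. 59·t ≡ 41 − 43 ≡ 50 (mod 52). Since 59^(−1) ≡ 15 (mod 52) (59 ≡ 7 (mod 52)), t ≡ 15·50 ≡ 22 (mod 52). So x ≡ 43 + 59·22 = 1341 (mod 3068).
Unique solution in [0, 3068): x = 1341.

Final answer: x ≡ 1341 (mod 3068); the representative in [0, 3068) is 1341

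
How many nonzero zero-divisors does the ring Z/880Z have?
Z/880Z has 559 nonzero zero-divisors

In Z/880Z each nonzero element is either a unit (gcd with 880 is 1) or a zero-divisor (gcd > 1). The number of units is φ(880): factorise 880 = 2^4 · 5 · 11, so φ(880) = (2^4 − 2^3) · (5 − 1) · (11 − 1) = 8 · 4 · 10 = 320. The nonzero elements number 880 − 1 = 879. Hence the nonzero zero-divisors number 879 − 320 = 559.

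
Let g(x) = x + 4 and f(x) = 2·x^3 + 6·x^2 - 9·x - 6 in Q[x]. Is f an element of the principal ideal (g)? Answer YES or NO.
In Q[x] the ideal (g) consists of all multiples of g, so f ∈ (g) iff g | f, i.e. iff the remainder of f on division by g is 0. Divide f by g (g is monic, so eliminate the leading term of the running remainder at each step):
  leading term 2·x^3: subtract (2·x^2)·g(x) = 2·x^3 + 8·x^2, leaving -2·x^2 - 9·x - 6
  leading term -2·x^2: subtract (-2·x)·g(x) = -2·x^2 - 8·x, leaving -x - 6
  leading term -x: subtract (-1)·g(x) = -x - 4, leaving -2
The remainder r(x) = -2 ≠ 0 (and deg r < deg g), so g ∤ f, i.e. f ∉ (g).

Final answer: NO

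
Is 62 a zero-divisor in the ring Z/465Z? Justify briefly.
YES

gcd(62, 465) = 31 > 1, so 62 is not a unit in Z/465Z. In Z/nZ every nonzero non-unit is a zero-divisor: explicitly, take b = 465/gcd = 15 ≠ 0 (mod 465); then 62·15 = 930 = 2·465, i.e. 62·15 ≡ 0 (mod 465). So 62 is a zero-divisor.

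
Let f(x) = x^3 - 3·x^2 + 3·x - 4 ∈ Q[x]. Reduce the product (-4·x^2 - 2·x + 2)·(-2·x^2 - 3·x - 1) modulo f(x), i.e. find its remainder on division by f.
a · b ≡ 102·x^2 - 92·x + 158 (mod f(x))

First multiply in Q[x] without reducing: a · b = 8·x^4 + 16·x^3 + 6·x^2 - 4·x - 2. Now divide by f(x) = x^3 - 3·x^2 + 3·x - 4, eliminating the leading term at each step:
  leading term 8·x^4: subtract (8·x)·f(x) = 8·x^4 - 24·x^3 + 24·x^2 - 32·x, leaving 40·x^3 - 18·x^2 + 28·x - 2
  leading term 40·x^3: subtract (40)·f(x) = 40·x^3 - 120·x^2 + 120·x - 160, leaving 102·x^2 - 92·x + 158
The degree is now < 3, so this is the remainder. Hence a · b ≡ 102·x^2 - 92·x + 158 in Q[x]/(f).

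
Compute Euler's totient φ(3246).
φ(3246) = 1080

φ is multiplicative, with φ(p^e) = p^e − p^(e−1). Factorise 3246 = 2 · 3 · 541. Then
  φ(3246) = (2 − 1) · (3 − 1) · (541 − 1) = 1 · 2 · 540 = 1080.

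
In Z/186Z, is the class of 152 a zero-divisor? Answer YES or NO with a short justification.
gcd(152, 186) = 2 > 1, so 152 is not a unit in Z/186Z. In Z/nZ every nonzero non-unit is a zero-divisor: explicitly, take b = 186/gcd = 93 ≠ 0 (mod 186); then 152·93 = 14136 = 76·186, i.e. 152·93 ≡ 0 (mod 186). So 152 is a zero-divisor.

Final answer: YES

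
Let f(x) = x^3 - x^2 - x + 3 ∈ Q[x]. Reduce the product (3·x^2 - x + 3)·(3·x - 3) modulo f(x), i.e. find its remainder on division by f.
First multiply in Q[x] without reducing: a · b = 9·x^3 - 12·x^2 + 12·x - 9. Now divide by f(x) = x^3 - x^2 - x + 3, eliminating the leading term at each step:
  leading term 9·x^3: subtract (9)·f(x) = 9·x^3 - 9·x^2 - 9·x + 27, leaving -3·x^2 + 21·x - 36
The degree is now < 3, so this is the remainder. Hence a · b ≡ -3·x^2 + 21·x - 36 in Q[x]/(f).

Final answer: a · b ≡ -3·x^2 + 21·x - 36 (mod f(x))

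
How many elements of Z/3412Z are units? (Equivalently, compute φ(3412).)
Z/3412Z has φ(3412) = 1704 units

An element a ∈ Z/3412Z is a unit iff gcd(a, 3412) = 1, so the number of units is φ(3412). φ is multiplicative, with φ(p^e) = p^e − p^(e−1). Factorise 3412 = 2^2 · 853. Then
  φ(3412) = (2^2 − 2^1) · (853 − 1) = 2 · 852 = 1704.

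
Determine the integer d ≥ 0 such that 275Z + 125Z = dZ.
(275, 125) = (25); d = 25

In the PID Z, (a, b) is generated by gcd(a, b). Compute gcd(275, 125) with the extended Euclidean algorithm, tracking rows (r, s, t) with s·275 + t·125 = r:
  row A: (275, 1, 0)   [1·275 + 0·125 = 275]
  row B: (125, 0, 1)   [0·275 + 1·125 = 125]
  275 = 2·125 + 25   → row C = row A − 2·row B = (25, 1, −2)   [check: 1·275 − 2·125 = 25]
  125 = 5·25 + 0   → remainder 0, stop. gcd = 25 (last nonzero row C).
So gcd(275, 125) = 25, with Bézout identity 1·275 − 2·125 = 25. Containment (⊇): the Bézout identity exhibits 25 as an element of (275, 125), giving (25) ⊆ (275, 125). Containment (⊆): since 25 | 275 and 25 | 125 (275 = 25·11, 125 = 25·5), every Z-linear combination of 275 and 125 is divisible by 25, so (275, 125) ⊆ (25). Therefore (275, 125) = (25), d = 25.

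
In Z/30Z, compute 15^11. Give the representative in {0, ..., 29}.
Use repeated squaring. Binary(11) = 1011. Walk through the bits of the exponent 11 left-to-right: at each bit after the leading one, square the running value, then multiply by 15 if the bit is 1 (always reducing mod 30):
  bit 1 = 1 (leading): start with 15.
  bit 2 = 0: square 15^2 = 225 ≡ 15 (mod 30).
  bit 3 = 1: square 15^2 = 225 ≡ 15; bit is 1, so multiply 15·15 = 225 ≡ 15 (mod 30).
  bit 4 = 1: square 15^2 = 225 ≡ 15; bit is 1, so multiply 15·15 = 225 ≡ 15 (mod 30).
Final value: 15^11 ≡ 15 (mod 30).

Final answer: 15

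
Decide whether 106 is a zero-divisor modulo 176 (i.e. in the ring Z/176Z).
YES

gcd(106, 176) = 2 > 1, so 106 is not a unit in Z/176Z. In Z/nZ every nonzero non-unit is a zero-divisor: explicitly, take b = 176/gcd = 88 ≠ 0 (mod 176); then 106·88 = 9328 = 53·176, i.e. 106·88 ≡ 0 (mod 176). So 106 is a zero-divisor.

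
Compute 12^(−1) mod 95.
12^(−1) ≡ 8 (mod 95)

Apply the extended Euclidean algorithm to (95, 12), tracking rows (r, s, t) with s·95 + t·12 = r. Each division r_prev = q·r_cur + r_new produces the new row as (previous row) − q·(current row):
  row A: (95, 1, 0)   [1·95 + 0·12 = 95]
  row B: (12, 0, 1)   [0·95 + 1·12 = 12]
  95 = 7·12 + 11   → row C = row A − 7·row B = (11, 1, −7)   [check: 1·95 − 7·12 = 11]
  12 = 1·11 + 1   → row D = row B − 1·row C = (1, −1, 8)   [check: −1·95 + 8·12 = 1]
  11 = 11·1 + 0   → remainder 0, stop. gcd = 1 (last nonzero row D).
The gcd is 1, so 12 is invertible mod 95. The last nonzero row gives −1·95 + 8·12 = 1, so t = 8. So 12^(−1) ≡ 8 (mod 95). Verify: 12 · 8 = 96 ≡ 1 (mod 95). ✓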